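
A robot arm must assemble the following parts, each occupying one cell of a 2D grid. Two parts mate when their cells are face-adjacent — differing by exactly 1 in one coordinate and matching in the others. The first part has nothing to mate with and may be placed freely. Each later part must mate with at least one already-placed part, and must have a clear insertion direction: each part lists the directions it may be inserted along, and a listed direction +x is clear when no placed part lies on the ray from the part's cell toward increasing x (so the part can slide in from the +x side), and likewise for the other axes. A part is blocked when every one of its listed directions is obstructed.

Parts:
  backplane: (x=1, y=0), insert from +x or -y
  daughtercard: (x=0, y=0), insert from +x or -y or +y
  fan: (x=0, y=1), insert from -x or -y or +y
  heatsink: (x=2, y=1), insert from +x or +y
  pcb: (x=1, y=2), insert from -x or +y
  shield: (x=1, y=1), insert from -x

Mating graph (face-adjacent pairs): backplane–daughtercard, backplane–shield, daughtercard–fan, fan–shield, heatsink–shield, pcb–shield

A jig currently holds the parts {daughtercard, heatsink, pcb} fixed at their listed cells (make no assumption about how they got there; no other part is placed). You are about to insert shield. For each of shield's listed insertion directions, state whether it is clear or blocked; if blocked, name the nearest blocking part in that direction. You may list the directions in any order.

-x: clear

-x: ray from shield(1, 1) has no placed part ⇒ clear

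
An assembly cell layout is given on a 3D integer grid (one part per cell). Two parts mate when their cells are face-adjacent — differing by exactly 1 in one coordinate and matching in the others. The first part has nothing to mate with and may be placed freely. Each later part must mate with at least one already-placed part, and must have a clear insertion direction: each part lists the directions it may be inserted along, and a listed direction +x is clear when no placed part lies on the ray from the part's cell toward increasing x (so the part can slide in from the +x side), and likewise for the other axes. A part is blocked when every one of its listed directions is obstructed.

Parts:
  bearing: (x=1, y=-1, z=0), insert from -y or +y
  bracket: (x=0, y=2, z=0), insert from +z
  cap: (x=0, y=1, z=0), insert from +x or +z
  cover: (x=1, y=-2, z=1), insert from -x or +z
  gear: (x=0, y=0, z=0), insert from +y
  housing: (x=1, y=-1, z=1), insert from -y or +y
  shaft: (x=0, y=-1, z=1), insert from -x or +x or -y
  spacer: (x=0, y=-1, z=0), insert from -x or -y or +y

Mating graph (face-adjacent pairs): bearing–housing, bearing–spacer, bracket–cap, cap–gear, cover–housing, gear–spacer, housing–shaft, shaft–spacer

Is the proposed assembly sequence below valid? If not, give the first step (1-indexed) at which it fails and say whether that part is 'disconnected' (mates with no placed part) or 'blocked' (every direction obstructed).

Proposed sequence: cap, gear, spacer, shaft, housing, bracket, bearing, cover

1. cap@(0, 1, 0) [+x clear] — {cap}
2. gear@(0, 0, 0) — +y all obstructed ⇒ blocked

Invalid at step 2 (blocked)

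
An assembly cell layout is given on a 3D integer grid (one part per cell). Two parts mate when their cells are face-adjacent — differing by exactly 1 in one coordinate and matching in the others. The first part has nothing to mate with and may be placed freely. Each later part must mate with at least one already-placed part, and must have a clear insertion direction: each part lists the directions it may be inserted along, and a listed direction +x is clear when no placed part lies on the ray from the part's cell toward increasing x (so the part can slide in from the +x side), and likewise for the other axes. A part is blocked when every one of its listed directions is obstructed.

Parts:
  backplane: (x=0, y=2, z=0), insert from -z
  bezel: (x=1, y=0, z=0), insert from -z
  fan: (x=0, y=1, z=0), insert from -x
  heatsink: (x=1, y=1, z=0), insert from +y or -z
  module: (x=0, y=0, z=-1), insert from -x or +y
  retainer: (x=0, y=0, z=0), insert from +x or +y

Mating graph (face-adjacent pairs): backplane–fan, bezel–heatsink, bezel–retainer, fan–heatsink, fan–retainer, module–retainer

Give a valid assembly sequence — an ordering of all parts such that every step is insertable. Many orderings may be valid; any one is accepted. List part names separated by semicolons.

bezel; retainer; module; heatsink; fan; backplane

1. bezel@(1, 0, 0) [-z clear] — {bezel}
2. retainer@(0, 0, 0) [+y clear] — {bezel, retainer}
3. module@(0, 0, -1) [-x clear] — {bezel, module, retainer}
4. heatsink@(1, 1, 0) [+y clear] — {bezel, heatsink, module, retainer}
5. fan@(0, 1, 0) [-x clear] — {bezel, fan, heatsink, module, retainer}
6. backplane@(0, 2, 0) [-z clear] — {backplane, bezel, fan, heatsink, module, retainer}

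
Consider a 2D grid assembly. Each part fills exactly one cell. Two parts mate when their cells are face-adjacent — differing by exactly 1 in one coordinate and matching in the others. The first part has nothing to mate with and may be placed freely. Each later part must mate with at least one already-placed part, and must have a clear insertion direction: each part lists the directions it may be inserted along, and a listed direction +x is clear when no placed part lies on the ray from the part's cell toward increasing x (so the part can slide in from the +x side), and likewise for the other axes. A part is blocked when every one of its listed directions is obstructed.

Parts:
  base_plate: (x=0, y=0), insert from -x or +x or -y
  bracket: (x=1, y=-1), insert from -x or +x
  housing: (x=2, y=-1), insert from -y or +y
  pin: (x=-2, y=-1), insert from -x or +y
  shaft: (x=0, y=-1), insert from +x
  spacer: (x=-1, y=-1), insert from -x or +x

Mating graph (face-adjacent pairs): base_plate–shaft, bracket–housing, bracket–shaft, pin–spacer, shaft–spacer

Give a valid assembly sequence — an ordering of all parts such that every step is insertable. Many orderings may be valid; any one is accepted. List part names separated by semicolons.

1. spacer@(-1, -1) [-x clear] — {spacer}
2. pin@(-2, -1) [-x clear] — {pin, spacer}
3. shaft@(0, -1) [+x clear] — {pin, shaft, spacer}
4. base_plate@(0, 0) [-x clear] — {base_plate, pin, shaft, spacer}
5. bracket@(1, -1) [+x clear] — {base_plate, bracket, pin, shaft, spacer}
6. housing@(2, -1) [-y clear] — {base_plate, bracket, housing, pin, shaft, spacer}

spacer; pin; shaft; base_plate; bracket; housing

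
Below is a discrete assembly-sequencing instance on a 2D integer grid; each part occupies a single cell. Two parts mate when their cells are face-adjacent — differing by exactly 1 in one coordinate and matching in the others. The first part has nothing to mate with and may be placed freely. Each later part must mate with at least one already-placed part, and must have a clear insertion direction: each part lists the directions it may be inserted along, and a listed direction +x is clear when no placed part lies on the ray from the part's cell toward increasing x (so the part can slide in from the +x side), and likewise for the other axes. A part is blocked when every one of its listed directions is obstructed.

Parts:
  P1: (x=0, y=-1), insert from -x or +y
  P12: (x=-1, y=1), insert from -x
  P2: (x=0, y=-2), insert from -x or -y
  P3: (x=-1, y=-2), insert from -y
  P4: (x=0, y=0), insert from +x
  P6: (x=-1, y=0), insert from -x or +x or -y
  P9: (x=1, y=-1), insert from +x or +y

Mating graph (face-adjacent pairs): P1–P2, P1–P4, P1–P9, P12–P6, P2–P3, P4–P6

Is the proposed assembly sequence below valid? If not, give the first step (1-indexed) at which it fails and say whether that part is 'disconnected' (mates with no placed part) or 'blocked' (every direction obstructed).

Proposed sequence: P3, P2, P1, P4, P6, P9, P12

1. P3@(-1, -2) [-y clear] — {P3}
2. P2@(0, -2) [-y clear] — {P2, P3}
3. P1@(0, -1) [-x clear] — {P1, P2, P3}
4. P4@(0, 0) [+x clear] — {P1, P2, P3, P4}
5. P6@(-1, 0) [-x clear] — {P1, P2, P3, P4, P6}
6. P9@(1, -1) [+x clear] — {P1, P2, P3, P4, P6, P9}
7. P12@(-1, 1) [-x clear] — {P1, P12, P2, P3, P4, P6, P9}

Valid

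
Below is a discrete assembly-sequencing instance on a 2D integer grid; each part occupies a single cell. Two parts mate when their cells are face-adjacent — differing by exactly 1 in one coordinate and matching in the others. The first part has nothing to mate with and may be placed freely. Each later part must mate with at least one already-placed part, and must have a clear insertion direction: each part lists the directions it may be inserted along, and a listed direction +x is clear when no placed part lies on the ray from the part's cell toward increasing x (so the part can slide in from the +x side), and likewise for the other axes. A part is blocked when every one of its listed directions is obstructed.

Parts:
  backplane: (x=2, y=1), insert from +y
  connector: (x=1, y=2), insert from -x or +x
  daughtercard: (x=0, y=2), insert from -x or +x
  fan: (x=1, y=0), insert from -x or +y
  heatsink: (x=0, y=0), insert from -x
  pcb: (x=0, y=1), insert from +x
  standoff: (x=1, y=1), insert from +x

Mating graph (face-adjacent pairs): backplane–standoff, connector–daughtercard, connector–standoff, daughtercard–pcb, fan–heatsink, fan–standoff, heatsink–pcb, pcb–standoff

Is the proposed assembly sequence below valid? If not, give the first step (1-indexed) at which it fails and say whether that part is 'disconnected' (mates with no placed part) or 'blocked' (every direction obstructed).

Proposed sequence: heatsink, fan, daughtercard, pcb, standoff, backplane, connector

Invalid at step 3 (disconnected)

1. heatsink@(0, 0) [-x clear] — {heatsink}
2. fan@(1, 0) [+y clear] — {fan, heatsink}
3. daughtercard@(0, 2) — no placed neighbour ⇒ disconnected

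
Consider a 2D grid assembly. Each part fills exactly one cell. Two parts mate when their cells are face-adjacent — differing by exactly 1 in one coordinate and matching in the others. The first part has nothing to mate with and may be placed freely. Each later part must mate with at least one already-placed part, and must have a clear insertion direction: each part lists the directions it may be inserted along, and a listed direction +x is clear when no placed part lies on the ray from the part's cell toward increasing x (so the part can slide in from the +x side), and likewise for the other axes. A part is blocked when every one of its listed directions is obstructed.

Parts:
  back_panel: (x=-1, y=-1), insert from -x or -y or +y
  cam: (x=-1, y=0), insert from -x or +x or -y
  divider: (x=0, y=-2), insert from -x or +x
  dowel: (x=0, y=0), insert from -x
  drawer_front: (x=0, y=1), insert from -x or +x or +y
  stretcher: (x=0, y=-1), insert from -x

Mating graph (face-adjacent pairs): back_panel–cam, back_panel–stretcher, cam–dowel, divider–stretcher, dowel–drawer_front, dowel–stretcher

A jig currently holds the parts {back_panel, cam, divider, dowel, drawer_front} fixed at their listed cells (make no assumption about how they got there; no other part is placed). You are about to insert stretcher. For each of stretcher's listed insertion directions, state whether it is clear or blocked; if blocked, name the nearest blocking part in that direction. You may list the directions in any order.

-x: nearest on ray is back_panel@(-1, -1) ⇒ blocked

-x: blocked by back_panel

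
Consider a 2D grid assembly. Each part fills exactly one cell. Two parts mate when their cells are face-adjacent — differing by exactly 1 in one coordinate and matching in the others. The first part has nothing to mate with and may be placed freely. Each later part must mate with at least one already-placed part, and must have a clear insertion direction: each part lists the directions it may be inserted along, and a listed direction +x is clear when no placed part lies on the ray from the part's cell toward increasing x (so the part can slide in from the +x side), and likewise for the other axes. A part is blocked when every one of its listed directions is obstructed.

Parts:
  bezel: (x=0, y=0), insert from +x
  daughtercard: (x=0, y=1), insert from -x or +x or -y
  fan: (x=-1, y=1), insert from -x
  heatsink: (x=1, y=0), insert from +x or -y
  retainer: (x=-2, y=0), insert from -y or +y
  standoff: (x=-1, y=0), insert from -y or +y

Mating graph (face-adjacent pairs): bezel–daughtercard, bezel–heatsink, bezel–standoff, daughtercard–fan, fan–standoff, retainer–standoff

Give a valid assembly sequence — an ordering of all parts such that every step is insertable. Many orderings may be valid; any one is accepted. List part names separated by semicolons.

fan; daughtercard; bezel; heatsink; standoff; retainer

1. fan@(-1, 1) [-x clear] — {fan}
2. daughtercard@(0, 1) [+x clear] — {daughtercard, fan}
3. bezel@(0, 0) [+x clear] — {bezel, daughtercard, fan}
4. heatsink@(1, 0) [+x clear] — {bezel, daughtercard, fan, heatsink}
5. standoff@(-1, 0) [-y clear] — {bezel, daughtercard, fan, heatsink, standoff}
6. retainer@(-2, 0) [-y clear] — {bezel, daughtercard, fan, heatsink, retainer, standoff}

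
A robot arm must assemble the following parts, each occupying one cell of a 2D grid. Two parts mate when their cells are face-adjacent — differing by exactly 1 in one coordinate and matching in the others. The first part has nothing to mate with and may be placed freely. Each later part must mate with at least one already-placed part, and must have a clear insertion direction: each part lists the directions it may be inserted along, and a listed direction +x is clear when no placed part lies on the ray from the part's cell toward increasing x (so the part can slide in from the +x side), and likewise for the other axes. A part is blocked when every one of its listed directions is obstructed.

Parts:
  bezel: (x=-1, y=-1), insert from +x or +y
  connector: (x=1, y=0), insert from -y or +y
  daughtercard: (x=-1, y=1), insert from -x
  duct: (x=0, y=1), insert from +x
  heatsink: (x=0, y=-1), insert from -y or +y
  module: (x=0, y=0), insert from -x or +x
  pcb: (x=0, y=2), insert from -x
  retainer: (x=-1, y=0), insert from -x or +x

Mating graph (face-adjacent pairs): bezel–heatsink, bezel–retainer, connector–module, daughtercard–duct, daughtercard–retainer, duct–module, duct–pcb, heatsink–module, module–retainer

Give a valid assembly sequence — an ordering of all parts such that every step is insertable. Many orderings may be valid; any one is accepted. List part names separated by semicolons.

heatsink; module; connector; duct; bezel; daughtercard; retainer; pcb

1. heatsink@(0, -1) [-y clear] — {heatsink}
2. module@(0, 0) [-x clear] — {heatsink, module}
3. connector@(1, 0) [-y clear] — {connector, heatsink, module}
4. duct@(0, 1) [+x clear] — {connector, duct, heatsink, module}
5. bezel@(-1, -1) [+y clear] — {bezel, connector, duct, heatsink, module}
6. daughtercard@(-1, 1) [-x clear] — {bezel, connector, daughtercard, duct, heatsink, module}
7. retainer@(-1, 0) [-x clear] — {bezel, connector, daughtercard, duct, heatsink, module, retainer}
8. pcb@(0, 2) [-x clear] — {bezel, connector, daughtercard, duct, heatsink, module, pcb, retainer}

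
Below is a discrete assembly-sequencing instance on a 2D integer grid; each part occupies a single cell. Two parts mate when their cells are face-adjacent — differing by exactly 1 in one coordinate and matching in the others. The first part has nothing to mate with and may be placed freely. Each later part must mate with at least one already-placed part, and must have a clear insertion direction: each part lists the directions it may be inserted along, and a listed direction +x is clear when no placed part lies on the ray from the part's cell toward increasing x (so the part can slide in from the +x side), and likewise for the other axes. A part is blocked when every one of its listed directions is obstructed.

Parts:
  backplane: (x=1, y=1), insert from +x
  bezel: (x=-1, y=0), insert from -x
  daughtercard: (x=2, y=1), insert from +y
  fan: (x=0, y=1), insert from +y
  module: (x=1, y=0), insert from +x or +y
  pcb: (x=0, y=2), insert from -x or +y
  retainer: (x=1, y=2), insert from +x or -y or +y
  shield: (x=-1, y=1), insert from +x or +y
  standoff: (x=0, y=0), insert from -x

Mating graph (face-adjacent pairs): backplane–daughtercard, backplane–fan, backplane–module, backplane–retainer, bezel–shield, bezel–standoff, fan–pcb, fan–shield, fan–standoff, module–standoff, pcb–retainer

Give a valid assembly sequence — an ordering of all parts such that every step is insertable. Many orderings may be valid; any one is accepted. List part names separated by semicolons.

retainer; backplane; fan; standoff; shield; daughtercard; bezel; pcb; module

1. retainer@(1, 2) [+x clear] — {retainer}
2. backplane@(1, 1) [+x clear] — {backplane, retainer}
3. fan@(0, 1) [+y clear] — {backplane, fan, retainer}
4. standoff@(0, 0) [-x clear] — {backplane, fan, retainer, standoff}
5. shield@(-1, 1) [+y clear] — {backplane, fan, retainer, shield, standoff}
6. daughtercard@(2, 1) [+y clear] — {backplane, daughtercard, fan, retainer, shield, standoff}
7. bezel@(-1, 0) [-x clear] — {backplane, bezel, daughtercard, fan, retainer, shield, standoff}
8. pcb@(0, 2) [-x clear] — {backplane, bezel, daughtercard, fan, pcb, retainer, shield, standoff}
9. module@(1, 0) [+x clear] — {backplane, bezel, daughtercard, fan, module, pcb, retainer, shield, standoff}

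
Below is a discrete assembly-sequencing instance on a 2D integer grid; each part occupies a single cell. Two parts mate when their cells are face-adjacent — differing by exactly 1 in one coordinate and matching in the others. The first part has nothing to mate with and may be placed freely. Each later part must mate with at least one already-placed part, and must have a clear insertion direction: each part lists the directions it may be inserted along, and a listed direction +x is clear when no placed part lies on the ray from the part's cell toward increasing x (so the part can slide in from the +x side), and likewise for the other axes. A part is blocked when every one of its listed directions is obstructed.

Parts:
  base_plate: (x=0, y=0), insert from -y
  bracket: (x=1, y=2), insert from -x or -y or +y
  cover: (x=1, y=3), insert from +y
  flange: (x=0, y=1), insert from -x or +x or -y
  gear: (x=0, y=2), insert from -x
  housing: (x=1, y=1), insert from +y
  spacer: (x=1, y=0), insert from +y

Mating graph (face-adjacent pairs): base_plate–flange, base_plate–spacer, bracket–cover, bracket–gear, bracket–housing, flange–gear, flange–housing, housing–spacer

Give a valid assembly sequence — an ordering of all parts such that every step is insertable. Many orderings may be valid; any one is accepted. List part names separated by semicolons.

flange; gear; base_plate; spacer; housing; bracket; cover

1. flange@(0, 1) [-x clear] — {flange}
2. gear@(0, 2) [-x clear] — {flange, gear}
3. base_plate@(0, 0) [-y clear] — {base_plate, flange, gear}
4. spacer@(1, 0) [+y clear] — {base_plate, flange, gear, spacer}
5. housing@(1, 1) [+y clear] — {base_plate, flange, gear, housing, spacer}
6. bracket@(1, 2) [+y clear] — {base_plate, bracket, flange, gear, housing, spacer}
7. cover@(1, 3) [+y clear] — {base_plate, bracket, cover, flange, gear, housing, spacer}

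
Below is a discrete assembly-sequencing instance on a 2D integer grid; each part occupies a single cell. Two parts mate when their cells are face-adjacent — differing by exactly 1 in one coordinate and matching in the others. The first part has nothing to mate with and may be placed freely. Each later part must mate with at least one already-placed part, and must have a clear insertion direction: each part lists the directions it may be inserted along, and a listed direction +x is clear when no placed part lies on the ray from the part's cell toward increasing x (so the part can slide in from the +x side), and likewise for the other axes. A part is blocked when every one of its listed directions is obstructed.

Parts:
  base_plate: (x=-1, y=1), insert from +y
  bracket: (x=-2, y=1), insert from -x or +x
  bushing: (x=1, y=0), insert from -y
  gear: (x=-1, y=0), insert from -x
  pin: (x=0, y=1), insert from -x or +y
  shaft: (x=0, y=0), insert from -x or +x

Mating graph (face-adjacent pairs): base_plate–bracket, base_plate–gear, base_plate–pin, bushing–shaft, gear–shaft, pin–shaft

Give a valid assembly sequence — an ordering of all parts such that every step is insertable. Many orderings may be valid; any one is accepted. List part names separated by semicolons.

base_plate; bracket; gear; shaft; pin; bushing

1. base_plate@(-1, 1) [+y clear] — {base_plate}
2. bracket@(-2, 1) [-x clear] — {base_plate, bracket}
3. gear@(-1, 0) [-x clear] — {base_plate, bracket, gear}
4. shaft@(0, 0) [+x clear] — {base_plate, bracket, gear, shaft}
5. pin@(0, 1) [+y clear] — {base_plate, bracket, gear, pin, shaft}
6. bushing@(1, 0) [-y clear] — {base_plate, bracket, bushing, gear, pin, shaft}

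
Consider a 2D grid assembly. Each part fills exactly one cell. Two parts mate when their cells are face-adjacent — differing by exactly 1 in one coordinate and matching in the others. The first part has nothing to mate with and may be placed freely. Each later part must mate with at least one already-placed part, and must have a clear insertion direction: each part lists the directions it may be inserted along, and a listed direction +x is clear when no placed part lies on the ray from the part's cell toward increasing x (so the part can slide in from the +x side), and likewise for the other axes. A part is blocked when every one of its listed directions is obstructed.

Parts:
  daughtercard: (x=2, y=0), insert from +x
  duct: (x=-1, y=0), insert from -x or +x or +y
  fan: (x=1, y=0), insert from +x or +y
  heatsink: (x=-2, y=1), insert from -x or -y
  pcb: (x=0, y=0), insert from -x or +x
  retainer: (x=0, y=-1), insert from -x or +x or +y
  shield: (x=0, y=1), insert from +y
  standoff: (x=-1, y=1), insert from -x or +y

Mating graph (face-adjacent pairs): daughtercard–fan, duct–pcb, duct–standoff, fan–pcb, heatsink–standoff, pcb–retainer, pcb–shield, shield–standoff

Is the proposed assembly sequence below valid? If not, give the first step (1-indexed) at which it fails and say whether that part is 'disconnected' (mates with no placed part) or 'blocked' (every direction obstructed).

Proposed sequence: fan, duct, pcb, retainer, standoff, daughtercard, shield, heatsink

Invalid at step 2 (disconnected)

1. fan@(1, 0) [+x clear] — {fan}
2. duct@(-1, 0) — no placed neighbour ⇒ disconnected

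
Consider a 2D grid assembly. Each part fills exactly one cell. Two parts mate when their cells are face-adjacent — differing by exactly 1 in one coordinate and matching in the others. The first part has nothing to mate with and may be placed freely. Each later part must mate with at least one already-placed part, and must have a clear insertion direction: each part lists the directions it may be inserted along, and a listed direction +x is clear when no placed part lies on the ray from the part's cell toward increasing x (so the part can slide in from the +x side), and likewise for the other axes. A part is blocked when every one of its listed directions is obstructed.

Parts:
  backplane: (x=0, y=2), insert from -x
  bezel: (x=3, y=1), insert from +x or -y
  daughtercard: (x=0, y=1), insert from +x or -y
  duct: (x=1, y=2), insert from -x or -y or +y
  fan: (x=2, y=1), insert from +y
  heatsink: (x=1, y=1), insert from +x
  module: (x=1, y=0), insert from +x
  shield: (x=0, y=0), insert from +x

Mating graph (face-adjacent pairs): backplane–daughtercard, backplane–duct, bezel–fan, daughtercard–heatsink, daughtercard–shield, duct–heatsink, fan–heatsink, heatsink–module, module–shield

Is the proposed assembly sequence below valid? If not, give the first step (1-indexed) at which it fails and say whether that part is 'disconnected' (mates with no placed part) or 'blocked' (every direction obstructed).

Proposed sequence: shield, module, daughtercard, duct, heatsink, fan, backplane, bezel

Invalid at step 4 (disconnected)

1. shield@(0, 0) [+x clear] — {shield}
2. module@(1, 0) [+x clear] — {module, shield}
3. daughtercard@(0, 1) [+x clear] — {daughtercard, module, shield}
4. duct@(1, 2) — no placed neighbour ⇒ disconnected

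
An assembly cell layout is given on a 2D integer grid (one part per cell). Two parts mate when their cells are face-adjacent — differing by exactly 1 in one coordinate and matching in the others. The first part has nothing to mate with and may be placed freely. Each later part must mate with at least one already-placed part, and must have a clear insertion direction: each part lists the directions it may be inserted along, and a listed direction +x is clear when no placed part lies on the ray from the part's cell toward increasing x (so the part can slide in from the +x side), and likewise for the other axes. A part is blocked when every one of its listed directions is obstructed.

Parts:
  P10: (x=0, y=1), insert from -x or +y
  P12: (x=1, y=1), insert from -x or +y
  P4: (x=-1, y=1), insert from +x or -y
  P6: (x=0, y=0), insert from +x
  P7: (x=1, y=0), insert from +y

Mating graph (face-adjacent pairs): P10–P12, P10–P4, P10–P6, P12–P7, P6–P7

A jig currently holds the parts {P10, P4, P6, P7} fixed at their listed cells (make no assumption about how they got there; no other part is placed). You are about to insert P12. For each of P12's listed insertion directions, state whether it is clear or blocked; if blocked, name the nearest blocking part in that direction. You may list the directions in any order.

+y: clear; -x: blocked by P10

-x: nearest on ray is P10@(0, 1) ⇒ blocked
+y: ray from P12(1, 1) has no placed part ⇒ clear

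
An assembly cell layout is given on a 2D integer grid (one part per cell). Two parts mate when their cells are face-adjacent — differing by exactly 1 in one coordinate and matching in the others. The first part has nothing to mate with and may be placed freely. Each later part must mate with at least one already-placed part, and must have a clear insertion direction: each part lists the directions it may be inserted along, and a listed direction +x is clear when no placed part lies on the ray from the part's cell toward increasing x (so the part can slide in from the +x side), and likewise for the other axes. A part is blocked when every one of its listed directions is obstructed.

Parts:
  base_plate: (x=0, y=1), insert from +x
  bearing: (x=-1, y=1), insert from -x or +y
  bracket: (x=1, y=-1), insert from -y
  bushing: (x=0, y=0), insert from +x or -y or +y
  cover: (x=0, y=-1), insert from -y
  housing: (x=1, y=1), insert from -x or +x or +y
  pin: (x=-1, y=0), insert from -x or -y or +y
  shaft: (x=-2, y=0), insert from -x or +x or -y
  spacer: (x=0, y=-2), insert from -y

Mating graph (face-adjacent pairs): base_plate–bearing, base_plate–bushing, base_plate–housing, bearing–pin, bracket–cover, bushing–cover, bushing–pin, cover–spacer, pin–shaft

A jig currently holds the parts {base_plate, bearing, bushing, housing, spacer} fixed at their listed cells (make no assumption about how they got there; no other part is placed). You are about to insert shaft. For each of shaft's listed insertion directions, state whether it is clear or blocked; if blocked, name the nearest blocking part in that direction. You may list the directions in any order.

+x: blocked by bushing; -x: clear; -y: clear

-x: ray from shaft(-2, 0) has no placed part ⇒ clear
+x: nearest on ray is bushing@(0, 0) ⇒ blocked
-y: ray from shaft(-2, 0) has no placed part ⇒ clear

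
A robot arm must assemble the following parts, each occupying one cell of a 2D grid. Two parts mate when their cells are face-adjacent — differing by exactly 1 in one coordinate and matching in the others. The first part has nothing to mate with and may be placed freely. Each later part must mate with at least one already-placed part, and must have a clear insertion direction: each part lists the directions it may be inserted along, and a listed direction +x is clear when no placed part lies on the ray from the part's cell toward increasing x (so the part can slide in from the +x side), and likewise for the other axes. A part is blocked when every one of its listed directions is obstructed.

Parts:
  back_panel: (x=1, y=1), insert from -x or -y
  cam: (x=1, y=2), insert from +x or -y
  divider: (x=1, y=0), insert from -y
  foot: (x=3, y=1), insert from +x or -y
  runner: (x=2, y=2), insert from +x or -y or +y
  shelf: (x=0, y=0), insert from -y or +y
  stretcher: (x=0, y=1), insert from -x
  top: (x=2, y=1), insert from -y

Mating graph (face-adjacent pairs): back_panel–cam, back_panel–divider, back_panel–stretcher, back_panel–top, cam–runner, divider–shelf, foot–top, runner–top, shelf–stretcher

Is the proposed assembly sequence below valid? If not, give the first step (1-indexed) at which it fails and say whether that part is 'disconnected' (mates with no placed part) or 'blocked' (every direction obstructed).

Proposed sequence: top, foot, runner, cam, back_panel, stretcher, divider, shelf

1. top@(2, 1) [-y clear] — {top}
2. foot@(3, 1) [+x clear] — {foot, top}
3. runner@(2, 2) [+x clear] — {foot, runner, top}
4. cam@(1, 2) [-y clear] — {cam, foot, runner, top}
5. back_panel@(1, 1) [-x clear] — {back_panel, cam, foot, runner, top}
6. stretcher@(0, 1) [-x clear] — {back_panel, cam, foot, runner, stretcher, top}
7. divider@(1, 0) [-y clear] — {back_panel, cam, divider, foot, runner, stretcher, top}
8. shelf@(0, 0) [-y clear] — {back_panel, cam, divider, foot, runner, shelf, stretcher, top}

Valid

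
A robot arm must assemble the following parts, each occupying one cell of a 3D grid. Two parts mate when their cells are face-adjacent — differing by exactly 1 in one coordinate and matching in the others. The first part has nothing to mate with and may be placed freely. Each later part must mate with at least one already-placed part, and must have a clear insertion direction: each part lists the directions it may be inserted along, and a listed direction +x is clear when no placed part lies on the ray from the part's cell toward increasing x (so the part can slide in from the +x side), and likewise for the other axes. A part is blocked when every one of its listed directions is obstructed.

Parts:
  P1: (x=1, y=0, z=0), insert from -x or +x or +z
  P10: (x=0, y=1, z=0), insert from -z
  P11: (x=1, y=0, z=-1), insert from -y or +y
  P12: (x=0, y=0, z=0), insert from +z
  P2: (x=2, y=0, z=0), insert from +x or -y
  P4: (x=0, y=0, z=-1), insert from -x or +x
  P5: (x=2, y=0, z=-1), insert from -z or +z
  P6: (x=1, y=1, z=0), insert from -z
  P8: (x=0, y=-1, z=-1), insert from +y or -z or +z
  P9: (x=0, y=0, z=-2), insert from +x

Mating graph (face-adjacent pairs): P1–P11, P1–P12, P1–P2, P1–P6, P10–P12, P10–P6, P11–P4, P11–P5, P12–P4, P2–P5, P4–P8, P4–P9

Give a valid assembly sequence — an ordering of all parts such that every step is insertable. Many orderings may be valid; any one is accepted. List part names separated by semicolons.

P1; P11; P2; P6; P12; P10; P4; P8; P5; P9

1. P1@(1, 0, 0) [-x clear] — {P1}
2. P11@(1, 0, -1) [-y clear] — {P1, P11}
3. P2@(2, 0, 0) [+x clear] — {P1, P11, P2}
4. P6@(1, 1, 0) [-z clear] — {P1, P11, P2, P6}
5. P12@(0, 0, 0) [+z clear] — {P1, P11, P12, P2, P6}
6. P10@(0, 1, 0) [-z clear] — {P1, P10, P11, P12, P2, P6}
7. P4@(0, 0, -1) [-x clear] — {P1, P10, P11, P12, P2, P4, P6}
8. P8@(0, -1, -1) [-z clear] — {P1, P10, P11, P12, P2, P4, P6, P8}
9. P5@(2, 0, -1) [-z clear] — {P1, P10, P11, P12, P2, P4, P5, P6, P8}
10. P9@(0, 0, -2) [+x clear] — {P1, P10, P11, P12, P2, P4, P5, P6, P8, P9}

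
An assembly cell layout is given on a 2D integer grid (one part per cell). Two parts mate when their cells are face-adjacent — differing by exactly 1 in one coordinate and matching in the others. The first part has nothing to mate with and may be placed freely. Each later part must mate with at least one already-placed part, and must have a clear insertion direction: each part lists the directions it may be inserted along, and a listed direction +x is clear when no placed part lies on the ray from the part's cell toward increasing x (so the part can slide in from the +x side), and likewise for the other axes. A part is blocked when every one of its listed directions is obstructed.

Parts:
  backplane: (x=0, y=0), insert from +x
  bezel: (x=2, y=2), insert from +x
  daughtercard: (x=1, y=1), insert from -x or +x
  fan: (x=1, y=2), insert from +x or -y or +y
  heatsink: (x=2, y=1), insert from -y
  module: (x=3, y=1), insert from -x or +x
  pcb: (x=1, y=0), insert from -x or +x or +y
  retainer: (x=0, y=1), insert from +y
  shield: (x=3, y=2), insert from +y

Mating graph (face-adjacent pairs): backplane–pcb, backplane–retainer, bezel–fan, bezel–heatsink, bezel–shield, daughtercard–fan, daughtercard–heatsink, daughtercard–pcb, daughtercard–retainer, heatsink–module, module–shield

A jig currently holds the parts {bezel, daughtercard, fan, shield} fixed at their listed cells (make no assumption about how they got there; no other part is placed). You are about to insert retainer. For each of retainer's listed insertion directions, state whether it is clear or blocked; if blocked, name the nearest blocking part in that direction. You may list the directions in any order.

+y: clear

+y: ray from retainer(0, 1) has no placed part ⇒ clear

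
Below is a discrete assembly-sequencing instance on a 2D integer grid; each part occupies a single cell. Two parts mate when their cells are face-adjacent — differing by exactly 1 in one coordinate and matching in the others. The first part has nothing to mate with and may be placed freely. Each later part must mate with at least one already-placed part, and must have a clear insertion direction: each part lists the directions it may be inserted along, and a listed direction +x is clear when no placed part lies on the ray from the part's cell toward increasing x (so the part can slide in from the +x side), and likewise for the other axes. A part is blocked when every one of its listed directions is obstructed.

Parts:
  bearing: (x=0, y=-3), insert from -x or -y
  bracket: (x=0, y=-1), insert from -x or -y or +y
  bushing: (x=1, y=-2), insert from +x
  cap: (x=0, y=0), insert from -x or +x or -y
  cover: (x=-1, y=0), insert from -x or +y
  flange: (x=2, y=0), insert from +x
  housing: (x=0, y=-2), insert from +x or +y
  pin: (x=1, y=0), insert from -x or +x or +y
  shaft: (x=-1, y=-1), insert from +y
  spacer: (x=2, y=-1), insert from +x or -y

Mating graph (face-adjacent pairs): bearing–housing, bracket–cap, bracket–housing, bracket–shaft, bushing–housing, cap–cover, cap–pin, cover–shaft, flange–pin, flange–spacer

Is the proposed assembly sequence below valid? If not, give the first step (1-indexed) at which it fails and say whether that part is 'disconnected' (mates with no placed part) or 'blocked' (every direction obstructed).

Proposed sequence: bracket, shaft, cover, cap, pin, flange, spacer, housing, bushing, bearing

1. bracket@(0, -1) [-x clear] — {bracket}
2. shaft@(-1, -1) [+y clear] — {bracket, shaft}
3. cover@(-1, 0) [-x clear] — {bracket, cover, shaft}
4. cap@(0, 0) [+x clear] — {bracket, cap, cover, shaft}
5. pin@(1, 0) [+x clear] — {bracket, cap, cover, pin, shaft}
6. flange@(2, 0) [+x clear] — {bracket, cap, cover, flange, pin, shaft}
7. spacer@(2, -1) [+x clear] — {bracket, cap, cover, flange, pin, shaft, spacer}
8. housing@(0, -2) [+x clear] — {bracket, cap, cover, flange, housing, pin, shaft, spacer}
9. bushing@(1, -2) [+x clear] — {bracket, bushing, cap, cover, flange, housing, pin, shaft, spacer}
10. bearing@(0, -3) [-x clear] — {bearing, bracket, bushing, cap, cover, flange, housing, pin, shaft, spacer}

Valid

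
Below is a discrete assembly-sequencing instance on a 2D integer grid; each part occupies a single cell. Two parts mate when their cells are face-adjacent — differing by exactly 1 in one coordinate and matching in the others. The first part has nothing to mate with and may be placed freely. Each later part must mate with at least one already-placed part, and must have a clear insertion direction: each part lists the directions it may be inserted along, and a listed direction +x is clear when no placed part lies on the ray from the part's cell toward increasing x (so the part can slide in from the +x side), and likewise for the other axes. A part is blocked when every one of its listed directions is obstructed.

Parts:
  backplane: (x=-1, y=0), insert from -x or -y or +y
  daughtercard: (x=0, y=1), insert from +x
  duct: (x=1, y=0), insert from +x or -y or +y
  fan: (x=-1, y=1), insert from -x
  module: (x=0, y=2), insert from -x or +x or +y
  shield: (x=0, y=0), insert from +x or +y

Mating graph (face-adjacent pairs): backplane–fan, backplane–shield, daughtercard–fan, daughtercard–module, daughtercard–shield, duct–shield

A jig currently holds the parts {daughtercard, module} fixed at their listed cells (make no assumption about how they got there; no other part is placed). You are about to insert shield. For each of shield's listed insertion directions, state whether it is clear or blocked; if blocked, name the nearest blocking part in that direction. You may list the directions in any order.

+x: clear; +y: blocked by daughtercard

+x: ray from shield(0, 0) has no placed part ⇒ clear
+y: nearest on ray is daughtercard@(0, 1) ⇒ blocked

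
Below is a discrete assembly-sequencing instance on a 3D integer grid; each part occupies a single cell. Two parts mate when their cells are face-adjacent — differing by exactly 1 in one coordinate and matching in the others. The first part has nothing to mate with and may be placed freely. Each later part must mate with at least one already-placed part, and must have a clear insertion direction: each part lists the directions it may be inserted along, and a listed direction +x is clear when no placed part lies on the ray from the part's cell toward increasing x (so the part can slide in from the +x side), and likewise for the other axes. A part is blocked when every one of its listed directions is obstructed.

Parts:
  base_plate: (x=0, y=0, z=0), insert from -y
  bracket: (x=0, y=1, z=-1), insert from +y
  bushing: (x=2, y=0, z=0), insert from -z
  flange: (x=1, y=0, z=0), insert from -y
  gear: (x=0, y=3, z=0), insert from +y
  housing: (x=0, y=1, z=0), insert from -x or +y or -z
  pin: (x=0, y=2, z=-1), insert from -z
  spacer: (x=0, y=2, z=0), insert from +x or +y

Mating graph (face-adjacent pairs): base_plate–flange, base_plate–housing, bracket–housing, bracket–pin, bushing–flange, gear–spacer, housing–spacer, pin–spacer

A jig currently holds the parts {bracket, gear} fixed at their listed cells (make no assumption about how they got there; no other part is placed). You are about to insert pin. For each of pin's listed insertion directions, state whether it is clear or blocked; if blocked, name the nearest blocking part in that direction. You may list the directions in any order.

-z: ray from pin(0, 2, -1) has no placed part ⇒ clear

-z: clear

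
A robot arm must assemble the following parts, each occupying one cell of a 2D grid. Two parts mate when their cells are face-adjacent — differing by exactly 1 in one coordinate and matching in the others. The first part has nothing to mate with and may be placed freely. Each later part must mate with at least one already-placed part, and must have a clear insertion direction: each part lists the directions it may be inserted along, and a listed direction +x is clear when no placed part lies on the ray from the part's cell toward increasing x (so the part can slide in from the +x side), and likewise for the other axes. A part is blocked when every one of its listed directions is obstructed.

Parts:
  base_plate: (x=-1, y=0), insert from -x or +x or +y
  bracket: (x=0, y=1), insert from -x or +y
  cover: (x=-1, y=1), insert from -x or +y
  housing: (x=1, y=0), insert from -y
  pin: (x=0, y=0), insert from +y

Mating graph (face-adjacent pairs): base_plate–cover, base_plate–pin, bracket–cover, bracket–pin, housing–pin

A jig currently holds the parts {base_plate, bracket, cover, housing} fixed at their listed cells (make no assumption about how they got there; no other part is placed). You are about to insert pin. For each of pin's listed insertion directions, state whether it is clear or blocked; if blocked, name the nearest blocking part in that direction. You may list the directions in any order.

+y: blocked by bracket

+y: nearest on ray is bracket@(0, 1) ⇒ blocked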